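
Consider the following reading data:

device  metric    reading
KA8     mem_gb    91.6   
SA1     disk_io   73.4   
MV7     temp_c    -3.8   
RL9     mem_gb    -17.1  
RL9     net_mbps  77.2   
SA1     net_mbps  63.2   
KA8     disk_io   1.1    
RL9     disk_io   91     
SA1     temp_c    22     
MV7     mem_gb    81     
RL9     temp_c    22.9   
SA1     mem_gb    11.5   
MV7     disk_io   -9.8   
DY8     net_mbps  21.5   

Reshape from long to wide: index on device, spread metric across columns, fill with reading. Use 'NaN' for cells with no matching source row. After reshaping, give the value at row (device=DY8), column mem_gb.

No long-format row has device=DY8 and metric=mem_gb, so the cell is NaN.

NaN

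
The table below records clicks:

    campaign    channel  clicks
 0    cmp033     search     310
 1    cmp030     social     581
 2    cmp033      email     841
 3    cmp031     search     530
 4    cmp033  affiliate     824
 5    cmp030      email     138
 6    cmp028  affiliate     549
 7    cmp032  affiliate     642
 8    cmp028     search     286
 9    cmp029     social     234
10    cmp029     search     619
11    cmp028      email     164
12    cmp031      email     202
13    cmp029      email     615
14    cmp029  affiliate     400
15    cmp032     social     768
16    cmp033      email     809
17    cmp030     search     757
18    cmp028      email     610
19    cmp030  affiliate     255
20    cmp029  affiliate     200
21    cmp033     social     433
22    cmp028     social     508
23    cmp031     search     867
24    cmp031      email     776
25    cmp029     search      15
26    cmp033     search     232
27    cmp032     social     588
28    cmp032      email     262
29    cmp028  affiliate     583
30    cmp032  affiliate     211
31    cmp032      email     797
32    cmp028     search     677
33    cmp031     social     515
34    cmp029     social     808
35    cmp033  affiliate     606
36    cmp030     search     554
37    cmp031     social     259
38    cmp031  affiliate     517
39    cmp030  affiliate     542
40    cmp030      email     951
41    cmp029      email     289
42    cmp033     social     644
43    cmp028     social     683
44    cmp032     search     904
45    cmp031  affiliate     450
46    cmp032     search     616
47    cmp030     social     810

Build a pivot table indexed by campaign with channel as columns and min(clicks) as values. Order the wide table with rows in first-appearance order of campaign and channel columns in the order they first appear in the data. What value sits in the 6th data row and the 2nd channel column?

234

With rows in first-appearance order of campaign, row 6 is campaign=cmp029. channel columns in first-appearance order: search, social, email, affiliate; column 2 is social.
Long rows with campaign=cmp029, channel=social: min(234, 808) = 234.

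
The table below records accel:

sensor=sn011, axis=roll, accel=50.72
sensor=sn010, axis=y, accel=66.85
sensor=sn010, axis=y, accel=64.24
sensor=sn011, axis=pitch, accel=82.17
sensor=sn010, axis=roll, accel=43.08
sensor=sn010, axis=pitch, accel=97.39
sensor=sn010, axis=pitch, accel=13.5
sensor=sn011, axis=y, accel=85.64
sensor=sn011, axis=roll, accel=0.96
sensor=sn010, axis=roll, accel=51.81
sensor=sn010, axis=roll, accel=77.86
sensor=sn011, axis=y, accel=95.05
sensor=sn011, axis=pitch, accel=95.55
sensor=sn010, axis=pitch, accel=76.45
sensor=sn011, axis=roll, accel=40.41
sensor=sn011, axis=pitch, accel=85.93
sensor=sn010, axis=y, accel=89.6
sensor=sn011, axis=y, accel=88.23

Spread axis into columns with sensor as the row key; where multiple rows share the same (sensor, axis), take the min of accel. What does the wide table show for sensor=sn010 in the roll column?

Rows with sensor=sn010 and axis=roll: accel values are 43.08, 51.81, 77.86.
min(43.08, 51.81, 77.86) = 43.08.

43.08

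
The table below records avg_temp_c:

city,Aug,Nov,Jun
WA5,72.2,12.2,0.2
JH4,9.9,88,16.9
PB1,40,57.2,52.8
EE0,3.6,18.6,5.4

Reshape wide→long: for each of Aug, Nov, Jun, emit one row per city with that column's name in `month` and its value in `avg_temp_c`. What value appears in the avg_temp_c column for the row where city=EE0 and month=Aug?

3.6

Unpivoting turns each (city, wide-column) pair into one long row.
The wide cell at row EE0, column Aug holds 3.6, so the long row (EE0, Aug) has avg_temp_c=3.6.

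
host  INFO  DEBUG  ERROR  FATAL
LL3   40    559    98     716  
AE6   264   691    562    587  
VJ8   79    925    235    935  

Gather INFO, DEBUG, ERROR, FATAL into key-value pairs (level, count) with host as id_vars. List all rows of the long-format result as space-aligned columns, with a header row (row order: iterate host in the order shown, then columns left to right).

host  level  count
LL3   INFO   40   
LL3   DEBUG  559  
LL3   ERROR  98   
LL3   FATAL  716  
AE6   INFO   264  
AE6   DEBUG  691  
AE6   ERROR  562  
AE6   FATAL  587  
VJ8   INFO   79   
VJ8   DEBUG  925  
VJ8   ERROR  235  
VJ8   FATAL  935  

Each (host, column) pair becomes one row: 3 × 4 = 12 rows.
For example, (LL3, INFO) → count=40.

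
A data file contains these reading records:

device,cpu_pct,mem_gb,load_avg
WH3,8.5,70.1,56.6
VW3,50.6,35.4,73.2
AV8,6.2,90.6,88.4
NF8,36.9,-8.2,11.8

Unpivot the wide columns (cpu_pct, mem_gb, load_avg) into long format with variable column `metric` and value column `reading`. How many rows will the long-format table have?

4 device values × 3 melted columns = 12 rows.

12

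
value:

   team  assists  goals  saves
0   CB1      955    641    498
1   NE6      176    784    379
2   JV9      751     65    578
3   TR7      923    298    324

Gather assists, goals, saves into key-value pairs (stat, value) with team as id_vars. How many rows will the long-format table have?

4 team values × 3 melted columns = 12 rows.

12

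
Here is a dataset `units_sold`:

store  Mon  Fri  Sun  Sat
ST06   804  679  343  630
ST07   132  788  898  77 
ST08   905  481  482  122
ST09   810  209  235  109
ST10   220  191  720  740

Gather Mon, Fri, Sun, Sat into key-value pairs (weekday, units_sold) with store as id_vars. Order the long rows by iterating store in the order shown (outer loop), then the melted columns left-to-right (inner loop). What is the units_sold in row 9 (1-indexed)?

20 rows total (5 × 4). Row 9: index ⌊(9-1)/4⌋ = 2 into store → ST08; (9-1) mod 4 = 0 into the melted columns → Mon.
So row 9 is (ST08, Mon, 905); units_sold = 905.

905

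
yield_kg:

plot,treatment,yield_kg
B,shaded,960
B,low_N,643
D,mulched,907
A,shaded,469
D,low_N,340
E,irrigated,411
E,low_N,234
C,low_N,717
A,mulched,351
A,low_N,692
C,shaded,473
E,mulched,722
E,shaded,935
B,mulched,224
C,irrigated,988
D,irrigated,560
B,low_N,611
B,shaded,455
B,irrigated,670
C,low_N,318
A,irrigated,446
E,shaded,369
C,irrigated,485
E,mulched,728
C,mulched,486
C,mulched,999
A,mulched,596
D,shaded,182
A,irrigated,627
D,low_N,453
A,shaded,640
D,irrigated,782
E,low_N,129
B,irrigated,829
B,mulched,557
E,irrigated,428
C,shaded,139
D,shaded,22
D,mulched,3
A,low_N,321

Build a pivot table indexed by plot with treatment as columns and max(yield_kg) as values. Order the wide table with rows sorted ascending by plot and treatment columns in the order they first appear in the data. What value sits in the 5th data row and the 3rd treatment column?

728

With rows sorted ascending by plot, row 5 is plot=E. treatment columns in first-appearance order: shaded, low_N, mulched, irrigated; column 3 is mulched.
Long rows with plot=E, treatment=mulched: max(722, 728) = 728.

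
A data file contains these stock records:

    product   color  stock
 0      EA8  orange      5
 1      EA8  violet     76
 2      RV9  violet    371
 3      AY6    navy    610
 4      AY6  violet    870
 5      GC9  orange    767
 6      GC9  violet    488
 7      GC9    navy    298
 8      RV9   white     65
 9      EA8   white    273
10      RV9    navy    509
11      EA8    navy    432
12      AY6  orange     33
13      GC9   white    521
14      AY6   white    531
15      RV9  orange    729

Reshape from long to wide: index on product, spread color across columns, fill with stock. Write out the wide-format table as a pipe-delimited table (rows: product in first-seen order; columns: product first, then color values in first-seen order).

Columns: product plus the 4 distinct color values (orange, violet, navy, white).
For example, row EA8 column orange takes stock=5 from the long row (EA8, orange).

| product | orange | violet | navy | white |
| EA8 | 5 | 76 | 432 | 273 |
| RV9 | 729 | 371 | 509 | 65 |
| AY6 | 33 | 870 | 610 | 531 |
| GC9 | 767 | 488 | 298 | 521 |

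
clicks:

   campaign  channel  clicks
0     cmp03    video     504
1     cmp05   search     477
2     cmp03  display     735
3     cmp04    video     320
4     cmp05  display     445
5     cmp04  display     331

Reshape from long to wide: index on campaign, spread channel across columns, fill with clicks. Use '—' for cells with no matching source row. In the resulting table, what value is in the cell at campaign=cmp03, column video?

The long row with campaign=cmp03, channel=video has clicks=504.

504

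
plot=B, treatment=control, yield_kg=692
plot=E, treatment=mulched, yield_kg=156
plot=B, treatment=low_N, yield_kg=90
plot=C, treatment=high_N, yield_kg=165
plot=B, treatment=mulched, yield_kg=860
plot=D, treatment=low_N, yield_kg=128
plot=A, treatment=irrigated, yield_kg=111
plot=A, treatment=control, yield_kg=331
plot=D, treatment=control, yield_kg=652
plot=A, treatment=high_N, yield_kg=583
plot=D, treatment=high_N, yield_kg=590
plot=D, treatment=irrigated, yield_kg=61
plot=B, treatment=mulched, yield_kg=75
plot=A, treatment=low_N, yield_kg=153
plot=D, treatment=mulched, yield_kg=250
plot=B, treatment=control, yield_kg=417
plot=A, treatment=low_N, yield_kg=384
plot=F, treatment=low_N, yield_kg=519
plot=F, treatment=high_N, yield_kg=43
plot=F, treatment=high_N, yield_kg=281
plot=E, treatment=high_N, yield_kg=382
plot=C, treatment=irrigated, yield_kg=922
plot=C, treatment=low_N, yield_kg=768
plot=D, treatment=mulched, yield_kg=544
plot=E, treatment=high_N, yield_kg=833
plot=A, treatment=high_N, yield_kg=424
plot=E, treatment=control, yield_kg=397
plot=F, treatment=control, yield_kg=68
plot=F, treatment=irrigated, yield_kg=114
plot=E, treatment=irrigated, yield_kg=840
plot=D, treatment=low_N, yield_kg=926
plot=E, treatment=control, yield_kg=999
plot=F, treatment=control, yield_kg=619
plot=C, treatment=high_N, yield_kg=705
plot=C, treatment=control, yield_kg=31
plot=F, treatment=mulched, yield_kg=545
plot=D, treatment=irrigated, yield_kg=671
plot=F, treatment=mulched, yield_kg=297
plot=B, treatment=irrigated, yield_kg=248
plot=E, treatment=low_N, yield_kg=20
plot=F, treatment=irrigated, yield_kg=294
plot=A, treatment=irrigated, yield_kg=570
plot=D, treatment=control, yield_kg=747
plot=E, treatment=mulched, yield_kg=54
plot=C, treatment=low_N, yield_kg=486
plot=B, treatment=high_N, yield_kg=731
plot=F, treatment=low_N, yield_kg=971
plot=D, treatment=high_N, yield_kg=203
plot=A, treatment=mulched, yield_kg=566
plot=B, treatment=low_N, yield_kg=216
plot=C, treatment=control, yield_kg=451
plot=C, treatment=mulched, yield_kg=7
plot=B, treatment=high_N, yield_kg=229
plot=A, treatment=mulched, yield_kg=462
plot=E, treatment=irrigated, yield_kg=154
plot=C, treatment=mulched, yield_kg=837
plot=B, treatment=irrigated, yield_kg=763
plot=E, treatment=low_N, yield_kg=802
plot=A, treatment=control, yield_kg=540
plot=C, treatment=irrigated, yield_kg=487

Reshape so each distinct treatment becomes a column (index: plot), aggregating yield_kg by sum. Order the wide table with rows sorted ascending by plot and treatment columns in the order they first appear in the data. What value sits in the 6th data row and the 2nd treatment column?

With rows sorted ascending by plot, row 6 is plot=F. treatment columns in first-appearance order: control, mulched, low_N, high_N, irrigated; column 2 is mulched.
Long rows with plot=F, treatment=mulched: 545 + 297 = 842.

842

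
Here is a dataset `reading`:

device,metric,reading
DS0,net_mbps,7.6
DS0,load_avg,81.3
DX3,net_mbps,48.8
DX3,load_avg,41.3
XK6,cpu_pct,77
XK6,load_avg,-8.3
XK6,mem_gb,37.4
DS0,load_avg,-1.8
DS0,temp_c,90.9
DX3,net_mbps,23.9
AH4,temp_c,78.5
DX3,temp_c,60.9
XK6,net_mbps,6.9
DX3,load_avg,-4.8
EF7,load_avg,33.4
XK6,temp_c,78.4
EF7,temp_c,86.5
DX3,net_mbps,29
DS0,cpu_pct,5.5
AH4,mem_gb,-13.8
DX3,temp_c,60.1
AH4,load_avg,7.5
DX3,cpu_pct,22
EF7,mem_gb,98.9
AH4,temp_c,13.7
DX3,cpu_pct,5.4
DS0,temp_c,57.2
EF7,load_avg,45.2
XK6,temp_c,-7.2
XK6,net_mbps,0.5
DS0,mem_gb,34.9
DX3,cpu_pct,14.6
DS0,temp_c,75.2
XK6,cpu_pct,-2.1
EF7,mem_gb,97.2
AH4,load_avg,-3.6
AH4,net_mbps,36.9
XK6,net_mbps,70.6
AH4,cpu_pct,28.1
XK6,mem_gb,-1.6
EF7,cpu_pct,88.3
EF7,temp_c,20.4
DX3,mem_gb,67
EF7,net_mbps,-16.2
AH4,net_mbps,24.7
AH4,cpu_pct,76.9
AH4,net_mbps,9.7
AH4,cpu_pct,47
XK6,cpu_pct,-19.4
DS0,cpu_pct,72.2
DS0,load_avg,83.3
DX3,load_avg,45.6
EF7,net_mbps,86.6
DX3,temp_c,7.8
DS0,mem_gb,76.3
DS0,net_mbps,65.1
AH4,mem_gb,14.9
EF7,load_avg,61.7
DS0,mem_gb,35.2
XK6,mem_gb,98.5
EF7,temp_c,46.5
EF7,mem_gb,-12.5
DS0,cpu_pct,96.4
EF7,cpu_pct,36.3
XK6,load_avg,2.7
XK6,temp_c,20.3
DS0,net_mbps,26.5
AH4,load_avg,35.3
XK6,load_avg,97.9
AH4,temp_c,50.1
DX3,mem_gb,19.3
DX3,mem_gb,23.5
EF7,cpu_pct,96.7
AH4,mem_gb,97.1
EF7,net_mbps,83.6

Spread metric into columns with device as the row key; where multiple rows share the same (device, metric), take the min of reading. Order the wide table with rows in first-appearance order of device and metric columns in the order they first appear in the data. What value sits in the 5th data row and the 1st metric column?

-16.2

With rows in first-appearance order of device, row 5 is device=EF7. metric columns in first-appearance order: net_mbps, load_avg, cpu_pct, mem_gb, temp_c; column 1 is net_mbps.
Long rows with device=EF7, metric=net_mbps: min(-16.2, 86.6, 83.6) = -16.2.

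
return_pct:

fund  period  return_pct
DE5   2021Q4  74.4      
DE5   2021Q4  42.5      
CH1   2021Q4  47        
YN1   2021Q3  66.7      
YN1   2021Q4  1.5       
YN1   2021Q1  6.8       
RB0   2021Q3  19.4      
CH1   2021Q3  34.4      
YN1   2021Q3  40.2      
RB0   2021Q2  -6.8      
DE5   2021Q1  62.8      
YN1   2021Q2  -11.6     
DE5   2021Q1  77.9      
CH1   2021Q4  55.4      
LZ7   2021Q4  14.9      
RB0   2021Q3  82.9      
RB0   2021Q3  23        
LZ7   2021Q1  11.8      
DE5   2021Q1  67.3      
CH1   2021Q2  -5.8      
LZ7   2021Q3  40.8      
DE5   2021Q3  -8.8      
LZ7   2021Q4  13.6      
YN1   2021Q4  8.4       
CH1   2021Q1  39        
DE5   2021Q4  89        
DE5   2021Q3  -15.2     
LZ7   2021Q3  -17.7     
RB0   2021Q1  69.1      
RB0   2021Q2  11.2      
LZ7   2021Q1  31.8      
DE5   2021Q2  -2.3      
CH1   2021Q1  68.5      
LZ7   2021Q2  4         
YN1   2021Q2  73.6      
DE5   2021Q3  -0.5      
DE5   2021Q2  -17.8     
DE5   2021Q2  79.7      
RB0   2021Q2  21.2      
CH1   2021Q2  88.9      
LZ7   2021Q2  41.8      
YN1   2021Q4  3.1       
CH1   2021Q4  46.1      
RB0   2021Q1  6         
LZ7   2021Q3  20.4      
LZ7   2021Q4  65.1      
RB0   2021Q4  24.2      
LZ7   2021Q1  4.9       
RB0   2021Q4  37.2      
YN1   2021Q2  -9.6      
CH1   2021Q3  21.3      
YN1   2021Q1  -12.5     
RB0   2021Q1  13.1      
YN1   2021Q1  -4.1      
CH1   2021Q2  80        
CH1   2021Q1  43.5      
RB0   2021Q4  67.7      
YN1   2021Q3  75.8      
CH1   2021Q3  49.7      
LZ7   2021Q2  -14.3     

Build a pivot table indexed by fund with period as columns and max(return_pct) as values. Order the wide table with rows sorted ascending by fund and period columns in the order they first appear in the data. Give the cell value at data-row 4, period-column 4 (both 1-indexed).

21.2

With rows sorted ascending by fund, row 4 is fund=RB0. period columns in first-appearance order: 2021Q4, 2021Q3, 2021Q1, 2021Q2; column 4 is 2021Q2.
Long rows with fund=RB0, period=2021Q2: max(-6.8, 11.2, 21.2) = 21.2.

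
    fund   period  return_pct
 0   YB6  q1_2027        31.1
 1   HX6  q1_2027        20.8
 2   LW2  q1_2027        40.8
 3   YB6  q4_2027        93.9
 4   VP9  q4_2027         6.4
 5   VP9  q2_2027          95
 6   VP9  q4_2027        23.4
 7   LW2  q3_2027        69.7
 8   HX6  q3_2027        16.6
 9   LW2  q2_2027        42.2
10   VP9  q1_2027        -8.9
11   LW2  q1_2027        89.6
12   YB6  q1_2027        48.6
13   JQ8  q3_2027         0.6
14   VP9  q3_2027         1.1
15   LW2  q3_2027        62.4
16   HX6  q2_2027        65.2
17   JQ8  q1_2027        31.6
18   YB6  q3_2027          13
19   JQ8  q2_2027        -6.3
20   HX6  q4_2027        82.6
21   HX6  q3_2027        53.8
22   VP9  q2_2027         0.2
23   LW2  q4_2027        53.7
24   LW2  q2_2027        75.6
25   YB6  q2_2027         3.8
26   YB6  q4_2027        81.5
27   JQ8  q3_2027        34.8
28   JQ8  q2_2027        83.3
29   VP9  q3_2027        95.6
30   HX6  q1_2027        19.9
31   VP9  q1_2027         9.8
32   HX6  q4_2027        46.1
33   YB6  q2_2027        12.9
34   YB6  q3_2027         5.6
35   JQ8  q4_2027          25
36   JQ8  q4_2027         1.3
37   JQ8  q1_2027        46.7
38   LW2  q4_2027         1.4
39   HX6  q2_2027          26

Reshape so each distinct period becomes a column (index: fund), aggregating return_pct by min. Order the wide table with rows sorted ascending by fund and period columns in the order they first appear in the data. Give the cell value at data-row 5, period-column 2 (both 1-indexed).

With rows sorted ascending by fund, row 5 is fund=YB6. period columns in first-appearance order: q1_2027, q4_2027, q2_2027, q3_2027; column 2 is q4_2027.
Long rows with fund=YB6, period=q4_2027: min(93.9, 81.5) = 81.5.

81.5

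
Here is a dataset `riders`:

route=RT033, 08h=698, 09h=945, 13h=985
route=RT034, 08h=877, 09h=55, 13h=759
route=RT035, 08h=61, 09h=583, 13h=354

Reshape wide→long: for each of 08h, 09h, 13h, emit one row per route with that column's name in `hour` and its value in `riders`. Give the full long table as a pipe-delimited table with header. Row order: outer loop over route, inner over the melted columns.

| route | hour | riders |
| RT033 | 08h | 698 |
| RT033 | 09h | 945 |
| RT033 | 13h | 985 |
| RT034 | 08h | 877 |
| RT034 | 09h | 55 |
| RT034 | 13h | 759 |
| RT035 | 08h | 61 |
| RT035 | 09h | 583 |
| RT035 | 13h | 354 |

Each (route, column) pair becomes one row: 3 × 3 = 9 rows.
For example, (RT033, 08h) → riders=698.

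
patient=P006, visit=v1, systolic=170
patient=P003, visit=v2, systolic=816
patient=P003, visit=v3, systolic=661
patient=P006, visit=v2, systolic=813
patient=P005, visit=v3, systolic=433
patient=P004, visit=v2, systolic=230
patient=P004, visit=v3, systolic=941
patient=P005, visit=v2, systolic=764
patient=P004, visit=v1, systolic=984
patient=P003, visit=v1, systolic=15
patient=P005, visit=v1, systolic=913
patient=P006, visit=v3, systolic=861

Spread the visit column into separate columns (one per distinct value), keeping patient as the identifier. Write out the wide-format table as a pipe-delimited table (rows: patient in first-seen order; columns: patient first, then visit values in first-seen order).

| patient | v1 | v2 | v3 |
| P006 | 170 | 813 | 861 |
| P003 | 15 | 816 | 661 |
| P005 | 913 | 764 | 433 |
| P004 | 984 | 230 | 941 |

Columns: patient plus the 3 distinct visit values (v1, v2, v3).
For example, row P006 column v1 takes systolic=170 from the long row (P006, v1).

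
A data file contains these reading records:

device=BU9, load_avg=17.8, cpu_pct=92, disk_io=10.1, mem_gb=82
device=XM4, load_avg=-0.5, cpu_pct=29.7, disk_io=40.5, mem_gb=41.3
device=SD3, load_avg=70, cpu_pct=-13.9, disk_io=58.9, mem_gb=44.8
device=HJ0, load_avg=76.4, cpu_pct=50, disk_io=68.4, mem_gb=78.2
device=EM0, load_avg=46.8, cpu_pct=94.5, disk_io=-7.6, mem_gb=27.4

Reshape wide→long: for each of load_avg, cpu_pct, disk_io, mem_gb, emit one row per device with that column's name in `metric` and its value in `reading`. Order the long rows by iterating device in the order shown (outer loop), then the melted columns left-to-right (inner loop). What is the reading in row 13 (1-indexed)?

76.4

20 rows total (5 × 4). Row 13: index ⌊(13-1)/4⌋ = 3 into device → HJ0; (13-1) mod 4 = 0 into the melted columns → load_avg.
So row 13 is (HJ0, load_avg, 76.4); reading = 76.4.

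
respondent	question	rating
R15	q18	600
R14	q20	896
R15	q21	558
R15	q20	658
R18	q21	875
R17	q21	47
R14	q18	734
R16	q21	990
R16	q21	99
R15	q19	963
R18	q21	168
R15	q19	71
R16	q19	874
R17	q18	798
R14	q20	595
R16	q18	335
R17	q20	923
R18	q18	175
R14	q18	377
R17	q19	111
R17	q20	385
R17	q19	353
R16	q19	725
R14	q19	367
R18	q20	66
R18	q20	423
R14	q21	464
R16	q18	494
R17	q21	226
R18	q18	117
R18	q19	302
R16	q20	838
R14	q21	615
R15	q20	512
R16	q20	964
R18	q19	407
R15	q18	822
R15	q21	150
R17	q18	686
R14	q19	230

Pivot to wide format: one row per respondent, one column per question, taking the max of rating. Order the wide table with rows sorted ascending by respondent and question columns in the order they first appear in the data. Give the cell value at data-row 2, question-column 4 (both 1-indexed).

With rows sorted ascending by respondent, row 2 is respondent=R15. question columns in first-appearance order: q18, q20, q21, q19; column 4 is q19.
Long rows with respondent=R15, question=q19: max(963, 71) = 963.

963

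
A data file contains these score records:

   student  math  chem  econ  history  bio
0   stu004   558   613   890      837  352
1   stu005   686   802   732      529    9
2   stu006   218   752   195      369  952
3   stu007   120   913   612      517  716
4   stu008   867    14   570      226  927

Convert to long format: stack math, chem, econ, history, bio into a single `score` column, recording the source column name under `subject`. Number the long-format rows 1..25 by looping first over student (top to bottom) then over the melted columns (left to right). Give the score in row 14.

25 rows total (5 × 5). Row 14: index ⌊(14-1)/5⌋ = 2 into student → stu006; (14-1) mod 5 = 3 into the melted columns → history.
So row 14 is (stu006, history, 369); score = 369.

369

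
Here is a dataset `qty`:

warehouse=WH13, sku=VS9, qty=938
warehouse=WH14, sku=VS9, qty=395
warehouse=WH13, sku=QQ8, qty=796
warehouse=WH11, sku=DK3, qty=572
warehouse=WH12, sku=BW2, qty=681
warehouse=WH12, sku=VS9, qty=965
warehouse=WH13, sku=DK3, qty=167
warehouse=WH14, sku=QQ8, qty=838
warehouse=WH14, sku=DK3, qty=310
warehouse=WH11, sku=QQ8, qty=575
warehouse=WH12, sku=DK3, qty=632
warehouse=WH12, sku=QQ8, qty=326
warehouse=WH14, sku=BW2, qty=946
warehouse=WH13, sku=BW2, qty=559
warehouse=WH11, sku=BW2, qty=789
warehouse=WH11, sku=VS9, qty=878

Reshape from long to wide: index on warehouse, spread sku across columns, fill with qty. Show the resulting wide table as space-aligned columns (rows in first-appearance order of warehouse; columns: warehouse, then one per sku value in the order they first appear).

Columns: warehouse plus the 4 distinct sku values (VS9, QQ8, DK3, BW2).
For example, row WH13 column VS9 takes qty=938 from the long row (WH13, VS9).

warehouse  VS9  QQ8  DK3  BW2
WH13       938  796  167  559
WH14       395  838  310  946
WH11       878  575  572  789
WH12       965  326  632  681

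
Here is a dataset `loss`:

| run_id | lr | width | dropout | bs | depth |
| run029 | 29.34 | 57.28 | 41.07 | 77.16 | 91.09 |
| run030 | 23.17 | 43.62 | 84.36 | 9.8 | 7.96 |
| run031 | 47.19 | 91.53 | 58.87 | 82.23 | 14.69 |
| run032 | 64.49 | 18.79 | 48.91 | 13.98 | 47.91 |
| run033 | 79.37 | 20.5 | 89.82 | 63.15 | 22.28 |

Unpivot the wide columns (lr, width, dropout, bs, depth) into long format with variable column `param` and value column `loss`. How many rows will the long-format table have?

25

5 run_id values × 5 melted columns = 25 rows.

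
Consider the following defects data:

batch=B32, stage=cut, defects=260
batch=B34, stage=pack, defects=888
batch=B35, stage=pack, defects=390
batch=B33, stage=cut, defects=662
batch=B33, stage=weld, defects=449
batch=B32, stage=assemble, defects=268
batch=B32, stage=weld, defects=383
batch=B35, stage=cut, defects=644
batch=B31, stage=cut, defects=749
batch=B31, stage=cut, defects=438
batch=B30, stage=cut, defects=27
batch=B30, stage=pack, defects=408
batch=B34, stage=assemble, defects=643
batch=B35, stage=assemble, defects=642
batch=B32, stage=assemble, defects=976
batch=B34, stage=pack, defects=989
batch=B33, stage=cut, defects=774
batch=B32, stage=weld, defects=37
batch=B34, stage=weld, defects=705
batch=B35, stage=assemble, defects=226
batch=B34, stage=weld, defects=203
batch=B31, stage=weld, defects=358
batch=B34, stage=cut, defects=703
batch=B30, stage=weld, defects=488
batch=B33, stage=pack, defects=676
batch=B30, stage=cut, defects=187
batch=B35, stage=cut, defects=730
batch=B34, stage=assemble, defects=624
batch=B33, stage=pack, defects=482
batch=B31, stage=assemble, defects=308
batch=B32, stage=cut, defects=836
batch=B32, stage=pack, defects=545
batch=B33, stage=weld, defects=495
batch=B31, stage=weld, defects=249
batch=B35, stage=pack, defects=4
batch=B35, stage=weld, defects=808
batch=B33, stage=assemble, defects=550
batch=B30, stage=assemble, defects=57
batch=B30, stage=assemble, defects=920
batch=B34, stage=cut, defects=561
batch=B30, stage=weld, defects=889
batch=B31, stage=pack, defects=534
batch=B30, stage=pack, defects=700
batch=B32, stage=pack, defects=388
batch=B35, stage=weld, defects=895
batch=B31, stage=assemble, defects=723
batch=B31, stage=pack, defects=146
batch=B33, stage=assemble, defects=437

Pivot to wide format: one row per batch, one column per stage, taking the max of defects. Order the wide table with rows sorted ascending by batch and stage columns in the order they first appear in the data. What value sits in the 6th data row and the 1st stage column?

With rows sorted ascending by batch, row 6 is batch=B35. stage columns in first-appearance order: cut, pack, weld, assemble; column 1 is cut.
Long rows with batch=B35, stage=cut: max(644, 730) = 730.

730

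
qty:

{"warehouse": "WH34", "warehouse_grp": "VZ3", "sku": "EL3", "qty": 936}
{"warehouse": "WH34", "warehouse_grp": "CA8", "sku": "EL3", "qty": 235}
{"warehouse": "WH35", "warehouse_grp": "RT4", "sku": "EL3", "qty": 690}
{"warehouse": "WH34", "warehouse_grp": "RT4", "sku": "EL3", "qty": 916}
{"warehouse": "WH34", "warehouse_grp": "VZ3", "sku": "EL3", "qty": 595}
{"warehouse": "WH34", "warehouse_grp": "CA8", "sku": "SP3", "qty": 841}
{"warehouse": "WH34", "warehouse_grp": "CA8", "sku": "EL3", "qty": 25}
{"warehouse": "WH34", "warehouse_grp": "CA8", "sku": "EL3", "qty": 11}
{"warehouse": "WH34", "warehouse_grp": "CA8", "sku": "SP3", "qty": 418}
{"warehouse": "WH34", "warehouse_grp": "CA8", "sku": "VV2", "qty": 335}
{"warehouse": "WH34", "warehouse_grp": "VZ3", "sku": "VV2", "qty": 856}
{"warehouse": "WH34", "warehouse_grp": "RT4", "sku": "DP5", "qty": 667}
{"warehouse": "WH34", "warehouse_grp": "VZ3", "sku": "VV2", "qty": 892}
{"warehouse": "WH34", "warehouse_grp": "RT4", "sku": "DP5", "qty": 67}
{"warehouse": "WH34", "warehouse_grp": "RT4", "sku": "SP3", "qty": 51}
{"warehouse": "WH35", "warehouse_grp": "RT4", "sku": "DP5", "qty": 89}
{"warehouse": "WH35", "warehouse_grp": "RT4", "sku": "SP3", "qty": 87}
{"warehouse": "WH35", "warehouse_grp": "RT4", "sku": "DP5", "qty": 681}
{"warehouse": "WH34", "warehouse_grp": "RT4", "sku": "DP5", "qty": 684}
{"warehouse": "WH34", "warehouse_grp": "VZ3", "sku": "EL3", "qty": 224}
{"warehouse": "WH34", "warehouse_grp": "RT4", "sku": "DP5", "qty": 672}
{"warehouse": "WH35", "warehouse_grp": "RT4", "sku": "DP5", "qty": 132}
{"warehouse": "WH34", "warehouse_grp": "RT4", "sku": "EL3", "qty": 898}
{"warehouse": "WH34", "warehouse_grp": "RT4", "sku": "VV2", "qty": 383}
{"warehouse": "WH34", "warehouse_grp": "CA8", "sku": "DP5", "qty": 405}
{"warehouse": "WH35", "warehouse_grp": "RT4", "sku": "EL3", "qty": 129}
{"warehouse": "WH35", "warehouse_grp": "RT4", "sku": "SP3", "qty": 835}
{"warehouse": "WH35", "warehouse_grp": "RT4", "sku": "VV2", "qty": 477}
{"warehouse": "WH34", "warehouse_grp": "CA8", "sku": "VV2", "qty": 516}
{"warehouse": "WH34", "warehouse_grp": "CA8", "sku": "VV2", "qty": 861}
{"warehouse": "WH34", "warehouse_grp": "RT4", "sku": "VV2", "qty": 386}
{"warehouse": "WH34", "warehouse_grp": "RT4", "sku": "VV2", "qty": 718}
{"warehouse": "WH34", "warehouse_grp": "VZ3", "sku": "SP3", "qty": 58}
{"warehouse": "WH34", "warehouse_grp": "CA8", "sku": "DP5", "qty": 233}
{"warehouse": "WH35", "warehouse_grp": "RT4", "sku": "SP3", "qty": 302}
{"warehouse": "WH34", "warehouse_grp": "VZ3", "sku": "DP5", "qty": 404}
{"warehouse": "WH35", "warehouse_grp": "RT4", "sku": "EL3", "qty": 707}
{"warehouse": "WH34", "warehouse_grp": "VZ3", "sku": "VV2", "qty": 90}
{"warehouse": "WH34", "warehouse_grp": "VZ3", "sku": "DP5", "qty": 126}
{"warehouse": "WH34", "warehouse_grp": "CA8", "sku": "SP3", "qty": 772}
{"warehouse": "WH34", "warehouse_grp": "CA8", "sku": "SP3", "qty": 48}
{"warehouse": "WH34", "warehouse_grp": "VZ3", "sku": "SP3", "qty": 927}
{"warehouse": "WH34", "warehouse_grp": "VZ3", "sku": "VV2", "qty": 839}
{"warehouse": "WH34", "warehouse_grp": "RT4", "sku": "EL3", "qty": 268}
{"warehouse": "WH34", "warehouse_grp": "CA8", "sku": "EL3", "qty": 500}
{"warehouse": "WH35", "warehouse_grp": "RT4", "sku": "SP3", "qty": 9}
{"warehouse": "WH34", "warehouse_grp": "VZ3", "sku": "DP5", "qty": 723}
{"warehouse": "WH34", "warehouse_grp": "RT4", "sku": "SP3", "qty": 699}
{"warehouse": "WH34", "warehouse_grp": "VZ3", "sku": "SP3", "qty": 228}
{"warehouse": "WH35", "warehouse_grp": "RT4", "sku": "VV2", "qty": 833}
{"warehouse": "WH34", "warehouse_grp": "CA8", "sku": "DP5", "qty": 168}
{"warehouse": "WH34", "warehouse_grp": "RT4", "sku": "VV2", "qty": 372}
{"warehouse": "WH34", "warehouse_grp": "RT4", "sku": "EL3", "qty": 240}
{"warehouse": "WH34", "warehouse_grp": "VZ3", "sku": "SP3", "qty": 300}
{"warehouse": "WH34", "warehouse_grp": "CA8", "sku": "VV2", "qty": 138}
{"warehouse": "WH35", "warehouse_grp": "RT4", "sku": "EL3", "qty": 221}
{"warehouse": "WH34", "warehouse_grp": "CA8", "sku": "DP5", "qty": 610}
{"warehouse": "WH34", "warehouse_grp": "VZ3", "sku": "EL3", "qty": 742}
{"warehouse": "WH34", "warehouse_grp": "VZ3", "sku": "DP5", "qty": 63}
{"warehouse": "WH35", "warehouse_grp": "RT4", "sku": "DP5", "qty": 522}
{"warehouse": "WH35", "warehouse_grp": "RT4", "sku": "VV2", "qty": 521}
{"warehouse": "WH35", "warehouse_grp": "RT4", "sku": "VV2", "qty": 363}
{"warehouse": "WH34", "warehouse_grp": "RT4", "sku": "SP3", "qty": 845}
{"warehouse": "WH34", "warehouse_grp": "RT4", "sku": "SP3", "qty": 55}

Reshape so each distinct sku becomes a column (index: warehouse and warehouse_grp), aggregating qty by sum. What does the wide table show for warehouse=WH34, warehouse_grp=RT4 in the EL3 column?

2322

Rows with warehouse=WH34, warehouse_grp=RT4 and sku=EL3: qty values are 916, 898, 268, 240.
916 + 898 + 268 + 240 = 2322.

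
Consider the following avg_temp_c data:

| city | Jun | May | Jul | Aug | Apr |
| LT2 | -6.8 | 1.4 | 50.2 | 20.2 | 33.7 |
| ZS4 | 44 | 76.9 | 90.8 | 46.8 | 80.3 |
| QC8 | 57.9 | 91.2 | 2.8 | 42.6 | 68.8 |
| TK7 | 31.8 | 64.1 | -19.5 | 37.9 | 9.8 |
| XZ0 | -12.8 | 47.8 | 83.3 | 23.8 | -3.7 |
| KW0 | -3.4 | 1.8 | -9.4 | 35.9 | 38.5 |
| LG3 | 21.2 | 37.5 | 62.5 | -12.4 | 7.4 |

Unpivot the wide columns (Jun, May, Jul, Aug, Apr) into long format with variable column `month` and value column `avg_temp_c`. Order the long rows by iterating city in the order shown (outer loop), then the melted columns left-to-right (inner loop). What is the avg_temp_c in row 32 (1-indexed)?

37.5

35 rows total (7 × 5). Row 32: index ⌊(32-1)/5⌋ = 6 into city → LG3; (32-1) mod 5 = 1 into the melted columns → May.
So row 32 is (LG3, May, 37.5); avg_temp_c = 37.5.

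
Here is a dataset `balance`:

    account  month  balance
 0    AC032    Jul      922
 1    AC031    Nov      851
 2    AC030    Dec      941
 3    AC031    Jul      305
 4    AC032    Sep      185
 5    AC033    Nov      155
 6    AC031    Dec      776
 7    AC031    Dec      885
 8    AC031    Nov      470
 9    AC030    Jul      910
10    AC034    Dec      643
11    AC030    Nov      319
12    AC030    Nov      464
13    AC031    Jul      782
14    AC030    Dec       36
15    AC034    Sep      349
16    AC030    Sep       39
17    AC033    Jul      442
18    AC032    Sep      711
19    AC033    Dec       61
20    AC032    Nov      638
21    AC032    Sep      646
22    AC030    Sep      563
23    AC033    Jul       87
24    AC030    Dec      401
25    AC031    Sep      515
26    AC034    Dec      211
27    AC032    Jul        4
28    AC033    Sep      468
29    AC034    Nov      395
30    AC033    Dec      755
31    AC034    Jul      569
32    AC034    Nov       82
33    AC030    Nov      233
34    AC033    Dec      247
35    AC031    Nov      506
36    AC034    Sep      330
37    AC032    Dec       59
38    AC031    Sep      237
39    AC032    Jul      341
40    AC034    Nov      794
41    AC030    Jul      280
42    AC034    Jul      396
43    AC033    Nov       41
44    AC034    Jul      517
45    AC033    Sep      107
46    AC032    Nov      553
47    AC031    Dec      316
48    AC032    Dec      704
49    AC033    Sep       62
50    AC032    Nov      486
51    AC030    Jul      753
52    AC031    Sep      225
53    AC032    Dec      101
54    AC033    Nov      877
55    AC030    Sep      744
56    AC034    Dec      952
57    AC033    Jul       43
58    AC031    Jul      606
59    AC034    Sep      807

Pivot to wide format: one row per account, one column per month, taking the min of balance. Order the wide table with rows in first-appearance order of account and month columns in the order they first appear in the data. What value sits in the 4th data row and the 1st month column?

43

With rows in first-appearance order of account, row 4 is account=AC033. month columns in first-appearance order: Jul, Nov, Dec, Sep; column 1 is Jul.
Long rows with account=AC033, month=Jul: min(442, 87, 43) = 43.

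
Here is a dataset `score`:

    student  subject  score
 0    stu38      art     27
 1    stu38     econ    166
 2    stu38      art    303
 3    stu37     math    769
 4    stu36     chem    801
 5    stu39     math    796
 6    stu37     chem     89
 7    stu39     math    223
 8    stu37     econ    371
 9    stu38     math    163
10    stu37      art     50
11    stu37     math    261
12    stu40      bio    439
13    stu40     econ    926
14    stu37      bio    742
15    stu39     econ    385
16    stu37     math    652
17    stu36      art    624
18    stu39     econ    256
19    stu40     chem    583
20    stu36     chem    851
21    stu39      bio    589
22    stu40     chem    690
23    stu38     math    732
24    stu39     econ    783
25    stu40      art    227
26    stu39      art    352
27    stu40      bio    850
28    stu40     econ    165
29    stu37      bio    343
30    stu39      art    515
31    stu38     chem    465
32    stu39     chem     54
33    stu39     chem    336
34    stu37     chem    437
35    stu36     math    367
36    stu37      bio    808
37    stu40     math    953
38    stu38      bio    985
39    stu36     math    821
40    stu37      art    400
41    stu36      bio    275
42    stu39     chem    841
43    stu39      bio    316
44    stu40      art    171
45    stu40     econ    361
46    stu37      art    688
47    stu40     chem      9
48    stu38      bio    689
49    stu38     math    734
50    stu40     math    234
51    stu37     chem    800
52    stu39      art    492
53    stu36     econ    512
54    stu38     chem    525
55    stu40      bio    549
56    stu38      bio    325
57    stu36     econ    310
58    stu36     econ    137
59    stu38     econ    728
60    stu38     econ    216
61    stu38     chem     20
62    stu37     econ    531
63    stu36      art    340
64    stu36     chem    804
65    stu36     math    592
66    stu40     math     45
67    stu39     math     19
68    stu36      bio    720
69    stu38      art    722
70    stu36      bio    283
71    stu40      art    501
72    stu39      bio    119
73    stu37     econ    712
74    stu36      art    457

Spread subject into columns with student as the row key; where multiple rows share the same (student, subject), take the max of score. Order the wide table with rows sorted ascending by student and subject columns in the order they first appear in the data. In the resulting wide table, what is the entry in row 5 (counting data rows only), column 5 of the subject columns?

850

With rows sorted ascending by student, row 5 is student=stu40. subject columns in first-appearance order: art, econ, math, chem, bio; column 5 is bio.
Long rows with student=stu40, subject=bio: max(439, 850, 549) = 850.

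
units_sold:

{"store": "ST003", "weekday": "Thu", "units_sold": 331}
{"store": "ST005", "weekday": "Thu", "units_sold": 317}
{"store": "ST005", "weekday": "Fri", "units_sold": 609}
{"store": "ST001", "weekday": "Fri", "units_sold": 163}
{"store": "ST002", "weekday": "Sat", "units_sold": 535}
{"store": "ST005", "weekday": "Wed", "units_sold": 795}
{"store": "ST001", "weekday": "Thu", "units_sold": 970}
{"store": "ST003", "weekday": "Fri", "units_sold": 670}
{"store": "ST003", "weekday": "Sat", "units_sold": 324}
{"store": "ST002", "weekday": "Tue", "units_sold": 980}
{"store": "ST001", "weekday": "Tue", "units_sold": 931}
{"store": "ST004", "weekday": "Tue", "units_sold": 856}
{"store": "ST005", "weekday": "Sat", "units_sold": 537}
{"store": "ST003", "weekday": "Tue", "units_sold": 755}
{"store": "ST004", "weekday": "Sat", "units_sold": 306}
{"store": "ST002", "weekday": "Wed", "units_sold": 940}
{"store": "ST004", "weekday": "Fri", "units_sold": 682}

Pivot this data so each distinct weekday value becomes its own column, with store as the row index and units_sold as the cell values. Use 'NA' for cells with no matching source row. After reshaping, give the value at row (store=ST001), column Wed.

NA

No long-format row has store=ST001 and weekday=Wed, so the cell is NA.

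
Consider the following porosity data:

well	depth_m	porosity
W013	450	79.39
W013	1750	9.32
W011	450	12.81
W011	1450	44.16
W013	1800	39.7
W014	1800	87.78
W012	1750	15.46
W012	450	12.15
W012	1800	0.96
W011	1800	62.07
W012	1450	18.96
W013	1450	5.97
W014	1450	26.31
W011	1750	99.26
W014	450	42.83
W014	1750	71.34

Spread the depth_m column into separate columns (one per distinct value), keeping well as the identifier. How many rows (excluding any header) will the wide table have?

4

4 distinct well values → 4 rows.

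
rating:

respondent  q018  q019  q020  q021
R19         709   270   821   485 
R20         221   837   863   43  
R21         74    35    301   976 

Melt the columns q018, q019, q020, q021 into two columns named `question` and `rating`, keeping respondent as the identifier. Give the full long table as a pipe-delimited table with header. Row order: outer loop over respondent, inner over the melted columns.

| respondent | question | rating |
| R19 | q018 | 709 |
| R19 | q019 | 270 |
| R19 | q020 | 821 |
| R19 | q021 | 485 |
| R20 | q018 | 221 |
| R20 | q019 | 837 |
| R20 | q020 | 863 |
| R20 | q021 | 43 |
| R21 | q018 | 74 |
| R21 | q019 | 35 |
| R21 | q020 | 301 |
| R21 | q021 | 976 |

Each (respondent, column) pair becomes one row: 3 × 4 = 12 rows.
For example, (R19, q018) → rating=709.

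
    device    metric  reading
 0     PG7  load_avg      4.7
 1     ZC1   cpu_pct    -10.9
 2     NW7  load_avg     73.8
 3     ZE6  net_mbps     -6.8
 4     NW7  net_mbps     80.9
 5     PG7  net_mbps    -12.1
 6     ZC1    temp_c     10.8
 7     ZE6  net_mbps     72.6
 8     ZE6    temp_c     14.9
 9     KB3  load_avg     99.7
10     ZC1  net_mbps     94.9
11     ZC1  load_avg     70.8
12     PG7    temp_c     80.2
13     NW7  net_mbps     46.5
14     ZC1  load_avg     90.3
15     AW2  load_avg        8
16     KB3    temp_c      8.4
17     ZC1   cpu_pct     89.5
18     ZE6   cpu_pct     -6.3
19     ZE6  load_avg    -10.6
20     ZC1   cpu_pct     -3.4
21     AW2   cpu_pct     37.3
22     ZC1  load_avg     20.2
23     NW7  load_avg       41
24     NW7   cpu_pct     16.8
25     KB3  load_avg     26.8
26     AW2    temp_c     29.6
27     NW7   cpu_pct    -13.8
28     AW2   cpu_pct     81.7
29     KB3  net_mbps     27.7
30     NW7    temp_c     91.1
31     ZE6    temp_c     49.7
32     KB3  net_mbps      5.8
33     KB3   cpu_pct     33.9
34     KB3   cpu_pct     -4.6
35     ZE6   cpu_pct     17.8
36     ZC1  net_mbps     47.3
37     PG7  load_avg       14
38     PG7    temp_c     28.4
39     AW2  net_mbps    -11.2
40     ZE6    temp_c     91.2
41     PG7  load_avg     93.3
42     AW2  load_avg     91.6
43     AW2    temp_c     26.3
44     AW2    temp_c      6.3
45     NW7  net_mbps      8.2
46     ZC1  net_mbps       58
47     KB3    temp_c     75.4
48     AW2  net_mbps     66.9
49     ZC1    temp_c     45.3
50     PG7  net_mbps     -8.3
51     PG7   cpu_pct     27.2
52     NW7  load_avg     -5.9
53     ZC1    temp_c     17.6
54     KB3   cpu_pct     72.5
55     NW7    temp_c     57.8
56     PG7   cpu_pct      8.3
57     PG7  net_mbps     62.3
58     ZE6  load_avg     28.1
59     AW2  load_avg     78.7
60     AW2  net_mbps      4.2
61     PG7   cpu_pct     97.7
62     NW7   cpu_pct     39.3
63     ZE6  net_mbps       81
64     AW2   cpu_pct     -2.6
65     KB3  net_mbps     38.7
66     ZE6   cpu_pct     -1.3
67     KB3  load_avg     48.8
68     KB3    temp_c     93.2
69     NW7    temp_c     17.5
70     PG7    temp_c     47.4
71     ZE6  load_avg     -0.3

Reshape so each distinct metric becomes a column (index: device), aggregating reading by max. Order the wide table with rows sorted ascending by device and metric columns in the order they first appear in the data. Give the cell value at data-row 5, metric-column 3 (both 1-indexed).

94.9

With rows sorted ascending by device, row 5 is device=ZC1. metric columns in first-appearance order: load_avg, cpu_pct, net_mbps, temp_c; column 3 is net_mbps.
Long rows with device=ZC1, metric=net_mbps: max(94.9, 47.3, 58) = 94.9.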